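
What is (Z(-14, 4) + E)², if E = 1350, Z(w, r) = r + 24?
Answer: 1898884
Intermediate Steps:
Z(w, r) = 24 + r
(Z(-14, 4) + E)² = ((24 + 4) + 1350)² = (28 + 1350)² = 1378² = 1898884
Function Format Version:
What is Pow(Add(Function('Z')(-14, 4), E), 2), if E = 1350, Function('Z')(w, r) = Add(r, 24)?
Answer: 1898884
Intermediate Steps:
Function('Z')(w, r) = Add(24, r)
Pow(Add(Function('Z')(-14, 4), E), 2) = Pow(Add(Add(24, 4), 1350), 2) = Pow(Add(28, 1350), 2) = Pow(1378, 2) = 1898884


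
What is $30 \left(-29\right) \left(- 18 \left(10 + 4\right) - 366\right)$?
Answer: $537660$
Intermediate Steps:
$30 \left(-29\right) \left(- 18 \left(10 + 4\right) - 366\right) = - 870 \left(\left(-18\right) 14 - 366\right) = - 870 \left(-252 - 366\right) = \left(-870\right) \left(-618\right) = 537660$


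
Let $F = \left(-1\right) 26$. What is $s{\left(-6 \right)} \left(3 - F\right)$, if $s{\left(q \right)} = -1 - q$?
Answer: $145$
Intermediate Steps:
$F = -26$
$s{\left(-6 \right)} \left(3 - F\right) = \left(-1 - -6\right) \left(3 - -26\right) = \left(-1 + 6\right) \left(3 + 26\right) = 5 \cdot 29 = 145$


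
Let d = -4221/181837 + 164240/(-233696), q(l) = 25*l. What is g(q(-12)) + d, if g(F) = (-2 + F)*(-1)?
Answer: 800156980313/2655911222 ≈ 301.27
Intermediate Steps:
d = -1928208731/2655911222 (d = -4221*1/181837 + 164240*(-1/233696) = -4221/181837 - 10265/14606 = -1928208731/2655911222 ≈ -0.72601)
g(F) = 2 - F
g(q(-12)) + d = (2 - 25*(-12)) - 1928208731/2655911222 = (2 - 1*(-300)) - 1928208731/2655911222 = (2 + 300) - 1928208731/2655911222 = 302 - 1928208731/2655911222 = 800156980313/2655911222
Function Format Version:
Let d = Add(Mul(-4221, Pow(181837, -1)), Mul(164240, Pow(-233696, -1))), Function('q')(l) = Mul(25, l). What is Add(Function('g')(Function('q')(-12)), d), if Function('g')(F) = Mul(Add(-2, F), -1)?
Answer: Rational(800156980313, 2655911222) ≈ 301.27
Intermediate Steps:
d = Rational(-1928208731, 2655911222) (d = Add(Mul(-4221, Rational(1, 181837)), Mul(164240, Rational(-1, 233696))) = Add(Rational(-4221, 181837), Rational(-10265, 14606)) = Rational(-1928208731, 2655911222) ≈ -0.72601)
Function('g')(F) = Add(2, Mul(-1, F))
Add(Function('g')(Function('q')(-12)), d) = Add(Add(2, Mul(-1, Mul(25, -12))), Rational(-1928208731, 2655911222)) = Add(Add(2, Mul(-1, -300)), Rational(-1928208731, 2655911222)) = Add(Add(2, 300), Rational(-1928208731, 2655911222)) = Add(302, Rational(-1928208731, 2655911222)) = Rational(800156980313, 2655911222)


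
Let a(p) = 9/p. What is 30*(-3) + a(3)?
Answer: -87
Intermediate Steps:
30*(-3) + a(3) = 30*(-3) + 9/3 = -90 + 9*(⅓) = -90 + 3 = -87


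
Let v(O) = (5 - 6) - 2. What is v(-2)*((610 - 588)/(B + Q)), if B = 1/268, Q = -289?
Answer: 536/2347 ≈ 0.22838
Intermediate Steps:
v(O) = -3 (v(O) = -1 - 2 = -3)
B = 1/268 ≈ 0.0037313
v(-2)*((610 - 588)/(B + Q)) = -3*(610 - 588)/(1/268 - 289) = -66/(-77451/268) = -66*(-268)/77451 = -3*(-536/7041) = 536/2347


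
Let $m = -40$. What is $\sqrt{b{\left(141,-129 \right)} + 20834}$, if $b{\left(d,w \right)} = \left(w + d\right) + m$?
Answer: $\sqrt{20806} \approx 144.24$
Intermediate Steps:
$b{\left(d,w \right)} = -40 + d + w$ ($b{\left(d,w \right)} = \left(w + d\right) - 40 = \left(d + w\right) - 40 = -40 + d + w$)
$\sqrt{b{\left(141,-129 \right)} + 20834} = \sqrt{\left(-40 + 141 - 129\right) + 20834} = \sqrt{-28 + 20834} = \sqrt{20806}$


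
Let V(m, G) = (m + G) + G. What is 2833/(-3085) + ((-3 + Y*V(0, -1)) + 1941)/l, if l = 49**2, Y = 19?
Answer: -940533/7407085 ≈ -0.12698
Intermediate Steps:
V(m, G) = m + 2*G (V(m, G) = (G + m) + G = m + 2*G)
l = 2401
2833/(-3085) + ((-3 + Y*V(0, -1)) + 1941)/l = 2833/(-3085) + ((-3 + 19*(0 + 2*(-1))) + 1941)/2401 = 2833*(-1/3085) + ((-3 + 19*(0 - 2)) + 1941)*(1/2401) = -2833/3085 + ((-3 + 19*(-2)) + 1941)*(1/2401) = -2833/3085 + ((-3 - 38) + 1941)*(1/2401) = -2833/3085 + (-41 + 1941)*(1/2401) = -2833/3085 + 1900*(1/2401) = -2833/3085 + 1900/2401 = -940533/7407085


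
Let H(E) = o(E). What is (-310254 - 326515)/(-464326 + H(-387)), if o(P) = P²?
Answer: 636769/314557 ≈ 2.0243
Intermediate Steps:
H(E) = E²
(-310254 - 326515)/(-464326 + H(-387)) = (-310254 - 326515)/(-464326 + (-387)²) = -636769/(-464326 + 149769) = -636769/(-314557) = -636769*(-1/314557) = 636769/314557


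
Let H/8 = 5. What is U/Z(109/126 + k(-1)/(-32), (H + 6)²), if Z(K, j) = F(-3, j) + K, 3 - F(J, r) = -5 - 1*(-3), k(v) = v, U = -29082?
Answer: -58629312/11887 ≈ -4932.2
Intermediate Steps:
F(J, r) = 5 (F(J, r) = 3 - (-5 - 1*(-3)) = 3 - (-5 + 3) = 3 - 1*(-2) = 3 + 2 = 5)
H = 40 (H = 8*5 = 40)
Z(K, j) = 5 + K
U/Z(109/126 + k(-1)/(-32), (H + 6)²) = -29082/(5 + (109/126 - 1/(-32))) = -29082/(5 + (109*(1/126) - 1*(-1/32))) = -29082/(5 + (109/126 + 1/32)) = -29082/(5 + 1807/2016) = -29082/11887/2016 = -29082*2016/11887 = -58629312/11887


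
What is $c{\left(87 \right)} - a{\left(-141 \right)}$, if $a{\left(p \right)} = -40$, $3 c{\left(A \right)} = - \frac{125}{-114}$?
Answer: $\frac{13805}{342} \approx 40.365$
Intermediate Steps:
$c{\left(A \right)} = \frac{125}{342}$ ($c{\left(A \right)} = \frac{\left(-125\right) \frac{1}{-114}}{3} = \frac{\left(-125\right) \left(- \frac{1}{114}\right)}{3} = \frac{1}{3} \cdot \frac{125}{114} = \frac{125}{342}$)
$c{\left(87 \right)} - a{\left(-141 \right)} = \frac{125}{342} - -40 = \frac{125}{342} + 40 = \frac{13805}{342}$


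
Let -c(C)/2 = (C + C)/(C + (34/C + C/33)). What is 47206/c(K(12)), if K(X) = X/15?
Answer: -337452091/528 ≈ -6.3911e+5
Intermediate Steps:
K(X) = X/15 (K(X) = X*(1/15) = X/15)
c(C) = -4*C/(34/C + 34*C/33) (c(C) = -2*(C + C)/(C + (34/C + C/33)) = -2*2*C/(C + (34/C + C*(1/33))) = -2*2*C/(C + (34/C + C/33)) = -2*2*C/(34/C + 34*C/33) = -4*C/(34/C + 34*C/33))
47206/c(K(12)) = 47206/((-66*((1/15)*12)²/(561 + 17*((1/15)*12)²))) = 47206/((-66*(⅘)²/(561 + 17*(⅘)²))) = 47206/((-66*16/25/(561 + 17*(16/25)))) = 47206/((-66*16/25/(561 + 272/25))) = 47206/((-66*16/25/14297/25)) = 47206/((-66*16/25*25/14297)) = 47206/(-1056/14297) = 47206*(-14297/1056) = -337452091/528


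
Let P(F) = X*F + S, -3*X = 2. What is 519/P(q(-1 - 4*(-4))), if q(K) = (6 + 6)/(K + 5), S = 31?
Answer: 865/51 ≈ 16.961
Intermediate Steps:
X = -⅔ (X = -⅓*2 = -⅔ ≈ -0.66667)
q(K) = 12/(5 + K)
P(F) = 31 - 2*F/3 (P(F) = -2*F/3 + 31 = 31 - 2*F/3)
519/P(q(-1 - 4*(-4))) = 519/(31 - 8/(5 + (-1 - 4*(-4)))) = 519/(31 - 8/(5 + (-1 + 16))) = 519/(31 - 8/(5 + 15)) = 519/(31 - 8/20) = 519/(31 - ⅔*⅗) = 519/(31 - ⅖) = 519/(153/5) = 519*(5/153) = 865/51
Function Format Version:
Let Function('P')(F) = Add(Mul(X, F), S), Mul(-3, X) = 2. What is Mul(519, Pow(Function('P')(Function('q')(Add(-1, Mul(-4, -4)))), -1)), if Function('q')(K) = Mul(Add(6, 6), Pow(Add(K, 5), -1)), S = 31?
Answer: Rational(865, 51) ≈ 16.961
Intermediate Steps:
X = Rational(-2, 3) (X = Mul(Rational(-1, 3), 2) = Rational(-2, 3) ≈ -0.66667)
Function('q')(K) = Mul(12, Pow(Add(5, K), -1))
Function('P')(F) = Add(31, Mul(Rational(-2, 3), F)) (Function('P')(F) = Add(Mul(Rational(-2, 3), F), 31) = Add(31, Mul(Rational(-2, 3), F)))
Mul(519, Pow(Function('P')(Function('q')(Add(-1, Mul(-4, -4)))), -1)) = Mul(519, Pow(Add(31, Mul(Rational(-2, 3), Mul(12, Pow(Add(5, Add(-1, Mul(-4, -4))), -1)))), -1)) = Mul(519, Pow(Add(31, Mul(Rational(-2, 3), Mul(12, Pow(Add(5, Add(-1, 16)), -1)))), -1)) = Mul(519, Pow(Add(31, Mul(Rational(-2, 3), Mul(12, Pow(Add(5, 15), -1)))), -1)) = Mul(519, Pow(Add(31, Mul(Rational(-2, 3), Mul(12, Pow(20, -1)))), -1)) = Mul(519, Pow(Add(31, Mul(Rational(-2, 3), Mul(12, Rational(1, 20)))), -1)) = Mul(519, Pow(Add(31, Mul(Rational(-2, 3), Rational(3, 5))), -1)) = Mul(519, Pow(Add(31, Rational(-2, 5)), -1)) = Mul(519, Pow(Rational(153, 5), -1)) = Mul(519, Rational(5, 153)) = Rational(865, 51)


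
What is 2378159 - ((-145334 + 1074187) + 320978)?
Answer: 1128328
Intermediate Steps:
2378159 - ((-145334 + 1074187) + 320978) = 2378159 - (928853 + 320978) = 2378159 - 1*1249831 = 2378159 - 1249831 = 1128328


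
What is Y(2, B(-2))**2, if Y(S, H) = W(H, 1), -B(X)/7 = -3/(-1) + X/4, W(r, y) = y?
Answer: 1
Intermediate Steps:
B(X) = -21 - 7*X/4 (B(X) = -7*(-3/(-1) + X/4) = -7*(-3*(-1) + X*(1/4)) = -7*(3 + X/4) = -21 - 7*X/4)
Y(S, H) = 1
Y(2, B(-2))**2 = 1**2 = 1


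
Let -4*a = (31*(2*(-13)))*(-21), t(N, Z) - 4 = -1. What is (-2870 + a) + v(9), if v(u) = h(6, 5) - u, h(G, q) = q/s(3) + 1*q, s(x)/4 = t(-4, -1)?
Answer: -85261/12 ≈ -7105.1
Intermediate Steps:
t(N, Z) = 3 (t(N, Z) = 4 - 1 = 3)
s(x) = 12 (s(x) = 4*3 = 12)
a = -8463/2 (a = -31*(2*(-13))*(-21)/4 = -31*(-26)*(-21)/4 = -(-403)*(-21)/2 = -¼*16926 = -8463/2 ≈ -4231.5)
h(G, q) = 13*q/12 (h(G, q) = q/12 + 1*q = q*(1/12) + q = q/12 + q = 13*q/12)
v(u) = 65/12 - u (v(u) = (13/12)*5 - u = 65/12 - u)
(-2870 + a) + v(9) = (-2870 - 8463/2) + (65/12 - 1*9) = -14203/2 + (65/12 - 9) = -14203/2 - 43/12 = -85261/12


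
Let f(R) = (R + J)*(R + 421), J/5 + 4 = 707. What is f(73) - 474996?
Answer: 1297476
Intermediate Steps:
J = 3515 (J = -20 + 5*707 = -20 + 3535 = 3515)
f(R) = (421 + R)*(3515 + R) (f(R) = (R + 3515)*(R + 421) = (3515 + R)*(421 + R) = (421 + R)*(3515 + R))
f(73) - 474996 = (1479815 + 73**2 + 3936*73) - 474996 = (1479815 + 5329 + 287328) - 474996 = 1772472 - 474996 = 1297476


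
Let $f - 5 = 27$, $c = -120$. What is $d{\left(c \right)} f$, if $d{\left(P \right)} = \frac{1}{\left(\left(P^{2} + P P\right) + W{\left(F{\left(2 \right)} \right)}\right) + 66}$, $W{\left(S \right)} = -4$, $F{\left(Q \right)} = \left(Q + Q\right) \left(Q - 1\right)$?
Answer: $\frac{16}{14431} \approx 0.0011087$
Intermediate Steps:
$F{\left(Q \right)} = 2 Q \left(-1 + Q\right)$
$f = 32$ ($f = 5 + 27 = 32$)
$d{\left(P \right)} = \frac{1}{62 + 2 P^{2}}$ ($d{\left(P \right)} = \frac{1}{\left(\left(P^{2} + P P\right) - 4\right) + 66} = \frac{1}{\left(\left(P^{2} + P^{2}\right) - 4\right) + 66} = \frac{1}{\left(2 P^{2} - 4\right) + 66} = \frac{1}{\left(-4 + 2 P^{2}\right) + 66} = \frac{1}{62 + 2 P^{2}}$)
$d{\left(c \right)} f = \frac{1}{2 \left(31 + \left(-120\right)^{2}\right)} 32 = \frac{1}{2 \left(31 + 14400\right)} 32 = \frac{1}{2 \cdot 14431} \cdot 32 = \frac{1}{2} \cdot \frac{1}{14431} \cdot 32 = \frac{1}{28862} \cdot 32 = \frac{16}{14431}$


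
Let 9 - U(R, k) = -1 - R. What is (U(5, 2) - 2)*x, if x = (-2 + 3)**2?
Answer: 13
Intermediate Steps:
U(R, k) = 10 + R (U(R, k) = 9 - (-1 - R) = 9 + (1 + R) = 10 + R)
x = 1 (x = 1**2 = 1)
(U(5, 2) - 2)*x = ((10 + 5) - 2)*1 = (15 - 2)*1 = 13*1 = 13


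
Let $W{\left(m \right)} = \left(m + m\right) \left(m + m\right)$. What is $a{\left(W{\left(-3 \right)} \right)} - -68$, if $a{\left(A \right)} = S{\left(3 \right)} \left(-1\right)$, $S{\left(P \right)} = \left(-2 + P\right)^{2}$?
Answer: $67$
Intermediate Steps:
$W{\left(m \right)} = 4 m^{2}$ ($W{\left(m \right)} = 2 m 2 m = 4 m^{2}$)
$a{\left(A \right)} = -1$ ($a{\left(A \right)} = \left(-2 + 3\right)^{2} \left(-1\right) = 1^{2} \left(-1\right) = 1 \left(-1\right) = -1$)
$a{\left(W{\left(-3 \right)} \right)} - -68 = -1 - -68 = -1 + 68 = 67$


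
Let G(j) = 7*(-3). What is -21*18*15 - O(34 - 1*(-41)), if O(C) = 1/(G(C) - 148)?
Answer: -958229/169 ≈ -5670.0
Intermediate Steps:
G(j) = -21
O(C) = -1/169 (O(C) = 1/(-21 - 148) = 1/(-169) = -1/169)
-21*18*15 - O(34 - 1*(-41)) = -21*18*15 - 1*(-1/169) = -378*15 + 1/169 = -5670 + 1/169 = -958229/169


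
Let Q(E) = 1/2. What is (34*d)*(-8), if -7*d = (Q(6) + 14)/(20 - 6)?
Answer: 1972/49 ≈ 40.245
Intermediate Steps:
Q(E) = ½
d = -29/196 (d = -(½ + 14)/(7*(20 - 6)) = -29/(14*14) = -⅐*29/28 = -29/196 ≈ -0.14796)
(34*d)*(-8) = (34*(-29/196))*(-8) = -493/98*(-8) = 1972/49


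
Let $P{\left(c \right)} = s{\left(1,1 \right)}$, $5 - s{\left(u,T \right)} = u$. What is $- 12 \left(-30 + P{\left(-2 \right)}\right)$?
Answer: $312$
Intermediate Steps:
$s{\left(u,T \right)} = 5 - u$
$P{\left(c \right)} = 4$ ($P{\left(c \right)} = 5 - 1 = 4$)
$- 12 \left(-30 + P{\left(-2 \right)}\right) = - 12 \left(-30 + 4\right) = \left(-12\right) \left(-26\right) = 312$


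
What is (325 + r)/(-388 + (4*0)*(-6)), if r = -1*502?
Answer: 177/388 ≈ 0.45619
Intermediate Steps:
r = -502
(325 + r)/(-388 + (4*0)*(-6)) = (325 - 502)/(-388 + (4*0)*(-6)) = -177/(-388 + 0*(-6)) = -177/(-388 + 0) = -177/(-388) = -177*(-1/388) = 177/388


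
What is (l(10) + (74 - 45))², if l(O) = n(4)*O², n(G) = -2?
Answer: 29241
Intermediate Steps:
l(O) = -2*O²
(l(10) + (74 - 45))² = (-2*10² + (74 - 45))² = (-2*100 + 29)² = (-200 + 29)² = (-171)² = 29241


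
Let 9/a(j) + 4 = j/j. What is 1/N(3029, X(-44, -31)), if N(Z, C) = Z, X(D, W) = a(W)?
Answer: 1/3029 ≈ 0.00033014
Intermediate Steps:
a(j) = -3 (a(j) = 9/(-4 + j/j) = 9/(-4 + 1) = 9/(-3) = 9*(-⅓) = -3)
X(D, W) = -3
1/N(3029, X(-44, -31)) = 1/3029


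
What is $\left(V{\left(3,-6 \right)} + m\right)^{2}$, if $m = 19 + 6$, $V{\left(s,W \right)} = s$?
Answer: $784$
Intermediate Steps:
$m = 25$
$\left(V{\left(3,-6 \right)} + m\right)^{2} = \left(3 + 25\right)^{2} = 28^{2} = 784$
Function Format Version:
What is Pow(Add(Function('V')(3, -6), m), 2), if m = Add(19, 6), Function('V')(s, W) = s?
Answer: 784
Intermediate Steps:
m = 25
Pow(Add(Function('V')(3, -6), m), 2) = Pow(Add(3, 25), 2) = Pow(28, 2) = 784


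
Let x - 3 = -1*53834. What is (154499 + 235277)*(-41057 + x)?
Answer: -36985065088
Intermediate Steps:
x = -53831 (x = 3 - 1*53834 = 3 - 53834 = -53831)
(154499 + 235277)*(-41057 + x) = (154499 + 235277)*(-41057 - 53831) = 389776*(-94888) = -36985065088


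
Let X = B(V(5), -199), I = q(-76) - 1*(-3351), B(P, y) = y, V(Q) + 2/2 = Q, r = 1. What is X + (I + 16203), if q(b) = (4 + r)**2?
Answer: 19380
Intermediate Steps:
V(Q) = -1 + Q
q(b) = 25 (q(b) = (4 + 1)**2 = 5**2 = 25)
I = 3376 (I = 25 - 1*(-3351) = 25 + 3351 = 3376)
X = -199
X + (I + 16203) = -199 + (3376 + 16203) = -199 + 19579 = 19380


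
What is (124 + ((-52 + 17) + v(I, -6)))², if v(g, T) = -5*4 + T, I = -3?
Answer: 3969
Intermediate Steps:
v(g, T) = -20 + T
(124 + ((-52 + 17) + v(I, -6)))² = (124 + ((-52 + 17) + (-20 - 6)))² = (124 + (-35 - 26))² = (124 - 61)² = 63² = 3969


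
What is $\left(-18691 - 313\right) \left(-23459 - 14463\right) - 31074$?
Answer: $720638614$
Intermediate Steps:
$\left(-18691 - 313\right) \left(-23459 - 14463\right) - 31074 = \left(-19004\right) \left(-37922\right) - 31074 = 720669688 - 31074 = 720638614$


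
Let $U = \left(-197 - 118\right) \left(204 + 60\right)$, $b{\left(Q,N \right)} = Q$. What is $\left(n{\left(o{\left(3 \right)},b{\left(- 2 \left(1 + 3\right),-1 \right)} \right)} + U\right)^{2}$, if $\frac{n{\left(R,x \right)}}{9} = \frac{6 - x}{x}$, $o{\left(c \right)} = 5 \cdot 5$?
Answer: $\frac{110691286209}{16} \approx 6.9182 \cdot 10^{9}$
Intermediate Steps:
$o{\left(c \right)} = 25$
$n{\left(R,x \right)} = \frac{9 \left(6 - x\right)}{x}$ ($n{\left(R,x \right)} = 9 \frac{6 - x}{x} = \frac{9 \left(6 - x\right)}{x}$)
$U = -83160$ ($U = \left(-315\right) 264 = -83160$)
$\left(n{\left(o{\left(3 \right)},b{\left(- 2 \left(1 + 3\right),-1 \right)} \right)} + U\right)^{2} = \left(\left(-9 + \frac{54}{\left(-2\right) \left(1 + 3\right)}\right) - 83160\right)^{2} = \left(\left(-9 + \frac{54}{\left(-2\right) 4}\right) - 83160\right)^{2} = \left(\left(-9 + \frac{54}{-8}\right) - 83160\right)^{2} = \left(\left(-9 + 54 \left(- \frac{1}{8}\right)\right) - 83160\right)^{2} = \left(\left(-9 - \frac{27}{4}\right) - 83160\right)^{2} = \left(- \frac{63}{4} - 83160\right)^{2} = \left(- \frac{332703}{4}\right)^{2} = \frac{110691286209}{16}$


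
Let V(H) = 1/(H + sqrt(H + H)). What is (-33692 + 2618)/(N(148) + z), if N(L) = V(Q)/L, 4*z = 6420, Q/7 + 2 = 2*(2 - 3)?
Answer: -917645320016544/47397198041761 - 9197904*I*sqrt(14)/47397198041761 ≈ -19.361 - 7.2611e-7*I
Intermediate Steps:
Q = -28 (Q = -14 + 7*(2*(2 - 3)) = -14 + 7*(2*(-1)) = -14 + 7*(-2) = -14 - 14 = -28)
z = 1605 (z = (1/4)*6420 = 1605)
V(H) = 1/(H + sqrt(2)*sqrt(H)) (V(H) = 1/(H + sqrt(2*H)) = 1/(H + sqrt(2)*sqrt(H)))
N(L) = 1/(L*(-28 + 2*I*sqrt(14))) (N(L) = 1/((-28 + sqrt(2)*sqrt(-28))*L) = 1/((-28 + sqrt(2)*(2*I*sqrt(7)))*L) = 1/((-28 + 2*I*sqrt(14))*L) = 1/(L*(-28 + 2*I*sqrt(14))))
(-33692 + 2618)/(N(148) + z) = (-33692 + 2618)/(-1/2/(148*(14 - I*sqrt(14))) + 1605) = -31074/(-1/2*1/148/(14 - I*sqrt(14)) + 1605) = -31074/(-1/(296*(14 - I*sqrt(14))) + 1605) = -31074/(1605 - 1/(296*(14 - I*sqrt(14))))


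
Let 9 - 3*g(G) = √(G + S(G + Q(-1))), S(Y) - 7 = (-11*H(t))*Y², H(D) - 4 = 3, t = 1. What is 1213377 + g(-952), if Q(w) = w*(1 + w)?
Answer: 1213380 - 13*I*√412937/3 ≈ 1.2134e+6 - 2784.6*I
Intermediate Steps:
H(D) = 7 (H(D) = 4 + 3 = 7)
S(Y) = 7 - 77*Y² (S(Y) = 7 + (-11*7)*Y² = 7 - 77*Y²)
g(G) = 3 - √(7 + G - 77*G²)/3 (g(G) = 3 - √(G + (7 - 77*(G - (1 - 1))²))/3 = 3 - √(G + (7 - 77*(G - 1*0)²))/3 = 3 - √(G + (7 - 77*(G + 0)²))/3 = 3 - √(G + (7 - 77*G²))/3 = 3 - √(7 + G - 77*G²)/3)
1213377 + g(-952) = 1213377 + (3 - √(7 - 952 - 77*(-952)²)/3) = 1213377 + (3 - √(7 - 952 - 77*906304)/3) = 1213377 + (3 - √(7 - 952 - 69785408)/3) = 1213377 + (3 - 13*I*√412937/3) = 1213380 - 13*I*√412937/3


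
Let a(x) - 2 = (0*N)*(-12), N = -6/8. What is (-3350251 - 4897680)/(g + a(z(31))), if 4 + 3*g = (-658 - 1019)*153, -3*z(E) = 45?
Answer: 24743793/256579 ≈ 96.437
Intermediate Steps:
z(E) = -15 (z(E) = -⅓*45 = -15)
g = -256585/3 (g = -4/3 + ((-658 - 1019)*153)/3 = -4/3 + (-1677*153)/3 = -4/3 + (⅓)*(-256581) = -4/3 - 85527 = -256585/3 ≈ -85528.)
N = -¾ (N = -6*⅛ = -¾ ≈ -0.75000)
a(x) = 2 (a(x) = 2 + (0*(-¾))*(-12) = 2 + 0*(-12) = 2 + 0 = 2)
(-3350251 - 4897680)/(g + a(z(31))) = (-3350251 - 4897680)/(-256585/3 + 2) = -8247931/(-256579/3) = -8247931*(-3/256579) = 24743793/256579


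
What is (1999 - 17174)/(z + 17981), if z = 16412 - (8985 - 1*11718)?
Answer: -15175/37126 ≈ -0.40874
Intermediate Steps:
z = 19145 (z = 16412 - (8985 - 11718) = 16412 - 1*(-2733) = 16412 + 2733 = 19145)
(1999 - 17174)/(z + 17981) = (1999 - 17174)/(19145 + 17981) = -15175/37126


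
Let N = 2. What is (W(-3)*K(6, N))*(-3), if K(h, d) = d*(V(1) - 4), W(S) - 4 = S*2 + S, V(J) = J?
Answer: -90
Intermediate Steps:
W(S) = 4 + 3*S (W(S) = 4 + (S*2 + S) = 4 + (2*S + S) = 4 + 3*S)
K(h, d) = -3*d (K(h, d) = d*(1 - 4) = d*(-3) = -3*d)
(W(-3)*K(6, N))*(-3) = ((4 + 3*(-3))*(-3*2))*(-3) = ((4 - 9)*(-6))*(-3) = -5*(-6)*(-3) = 30*(-3) = -90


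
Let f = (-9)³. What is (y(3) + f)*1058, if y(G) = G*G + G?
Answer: -758586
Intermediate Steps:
y(G) = G + G² (y(G) = G² + G = G + G²)
f = -729
(y(3) + f)*1058 = (3*(1 + 3) - 729)*1058 = (3*4 - 729)*1058 = (12 - 729)*1058 = -717*1058 = -758586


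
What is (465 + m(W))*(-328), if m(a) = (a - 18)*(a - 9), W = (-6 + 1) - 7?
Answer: -359160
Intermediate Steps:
W = -12 (W = -5 - 7 = -12)
m(a) = (-18 + a)*(-9 + a)
(465 + m(W))*(-328) = (465 + (162 + (-12)² - 27*(-12)))*(-328) = (465 + (162 + 144 + 324))*(-328) = (465 + 630)*(-328) = 1095*(-328) = -359160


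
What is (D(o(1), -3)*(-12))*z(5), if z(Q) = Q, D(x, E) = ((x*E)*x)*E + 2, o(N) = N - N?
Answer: -120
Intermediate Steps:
o(N) = 0
D(x, E) = 2 + E**2*x**2 (D(x, E) = ((E*x)*x)*E + 2 = (E*x**2)*E + 2 = E**2*x**2 + 2 = 2 + E**2*x**2)
(D(o(1), -3)*(-12))*z(5) = ((2 + (-3)**2*0**2)*(-12))*5 = ((2 + 9*0)*(-12))*5 = ((2 + 0)*(-12))*5 = (2*(-12))*5 = -24*5 = -120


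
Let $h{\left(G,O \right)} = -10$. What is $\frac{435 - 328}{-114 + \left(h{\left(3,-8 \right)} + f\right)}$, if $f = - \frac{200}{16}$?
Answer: $- \frac{214}{273} \approx -0.78388$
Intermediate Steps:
$f = - \frac{25}{2}$ ($f = \left(-200\right) \frac{1}{16} = - \frac{25}{2} \approx -12.5$)
$\frac{435 - 328}{-114 + \left(h{\left(3,-8 \right)} + f\right)} = \frac{435 - 328}{-114 - \frac{45}{2}} = \frac{107}{-114 - \frac{45}{2}} = \frac{107}{- \frac{273}{2}} = 107 \left(- \frac{2}{273}\right) = - \frac{214}{273}$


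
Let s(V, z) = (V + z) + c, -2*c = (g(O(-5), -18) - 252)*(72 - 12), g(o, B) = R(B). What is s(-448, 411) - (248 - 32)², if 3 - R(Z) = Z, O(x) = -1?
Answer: -39763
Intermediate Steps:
R(Z) = 3 - Z
g(o, B) = 3 - B
c = 6930 (c = -((3 - 1*(-18)) - 252)*(72 - 12)/2 = -((3 + 18) - 252)*60/2 = -(21 - 252)*60/2 = -(-231)*60/2 = -½*(-13860) = 6930)
s(V, z) = 6930 + V + z (s(V, z) = (V + z) + 6930 = 6930 + V + z)
s(-448, 411) - (248 - 32)² = (6930 - 448 + 411) - (248 - 32)² = 6893 - 1*216² = 6893 - 1*46656 = 6893 - 46656 = -39763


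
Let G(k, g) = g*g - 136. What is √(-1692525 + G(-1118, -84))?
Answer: I*√1685605 ≈ 1298.3*I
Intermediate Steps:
G(k, g) = -136 + g² (G(k, g) = g² - 136 = -136 + g²)
√(-1692525 + G(-1118, -84)) = √(-1692525 + (-136 + (-84)²)) = √(-1692525 + (-136 + 7056)) = √(-1692525 + 6920) = √(-1685605) = I*√1685605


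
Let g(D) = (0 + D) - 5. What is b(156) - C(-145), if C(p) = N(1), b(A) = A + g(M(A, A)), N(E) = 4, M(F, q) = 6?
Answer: 153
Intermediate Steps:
g(D) = -5 + D (g(D) = D - 5 = -5 + D)
b(A) = 1 + A (b(A) = A + (-5 + 6) = A + 1 = 1 + A)
C(p) = 4
b(156) - C(-145) = (1 + 156) - 1*4 = 157 - 4 = 153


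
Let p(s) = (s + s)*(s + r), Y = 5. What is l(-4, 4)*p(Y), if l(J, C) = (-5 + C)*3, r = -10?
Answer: 150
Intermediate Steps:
l(J, C) = -15 + 3*C
p(s) = 2*s*(-10 + s) (p(s) = (s + s)*(s - 10) = (2*s)*(-10 + s) = 2*s*(-10 + s))
l(-4, 4)*p(Y) = (-15 + 3*4)*(2*5*(-10 + 5)) = (-15 + 12)*(2*5*(-5)) = -3*(-50) = 150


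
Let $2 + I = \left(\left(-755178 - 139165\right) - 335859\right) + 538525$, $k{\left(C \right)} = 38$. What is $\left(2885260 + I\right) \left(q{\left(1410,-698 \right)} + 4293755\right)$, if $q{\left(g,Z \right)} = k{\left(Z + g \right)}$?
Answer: $9418782742733$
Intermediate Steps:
$q{\left(g,Z \right)} = 38$
$I = -691679$ ($I = -2 + \left(\left(\left(-755178 - 139165\right) - 335859\right) + 538525\right) = -2 + \left(\left(-894343 - 335859\right) + 538525\right) = -2 + \left(-1230202 + 538525\right) = -2 - 691677 = -691679$)
$\left(2885260 + I\right) \left(q{\left(1410,-698 \right)} + 4293755\right) = \left(2885260 - 691679\right) \left(38 + 4293755\right) = 2193581 \cdot 4293793 = 9418782742733$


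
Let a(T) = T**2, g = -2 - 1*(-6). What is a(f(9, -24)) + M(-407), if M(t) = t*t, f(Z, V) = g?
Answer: 165665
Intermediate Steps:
g = 4 (g = -2 + 6 = 4)
f(Z, V) = 4
M(t) = t**2
a(f(9, -24)) + M(-407) = 4**2 + (-407)**2 = 16 + 165649 = 165665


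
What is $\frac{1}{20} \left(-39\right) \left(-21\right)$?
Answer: $\frac{819}{20} \approx 40.95$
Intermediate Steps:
$\frac{1}{20} \left(-39\right) \left(-21\right) = \left(- \frac{39}{20}\right) \left(-21\right) = \frac{819}{20}$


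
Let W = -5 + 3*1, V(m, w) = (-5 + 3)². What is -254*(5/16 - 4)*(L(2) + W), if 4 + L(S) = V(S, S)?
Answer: -7493/4 ≈ -1873.3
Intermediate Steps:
V(m, w) = 4 (V(m, w) = (-2)² = 4)
L(S) = 0 (L(S) = -4 + 4 = 0)
W = -2 (W = -5 + 3 = -2)
-254*(5/16 - 4)*(L(2) + W) = -254*(5/16 - 4)*(0 - 2) = -254*(5*(1/16) - 4)*(-2) = -254*(5/16 - 4)*(-2) = -(-7493)*(-2)/8 = -254*59/8 = -7493/4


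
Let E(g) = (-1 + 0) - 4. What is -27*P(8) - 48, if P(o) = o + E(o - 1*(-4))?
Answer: -129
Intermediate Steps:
E(g) = -5 (E(g) = -1 - 4 = -5)
P(o) = -5 + o (P(o) = o - 5 = -5 + o)
-27*P(8) - 48 = -27*(-5 + 8) - 48 = -27*3 - 48 = -81 - 48 = -129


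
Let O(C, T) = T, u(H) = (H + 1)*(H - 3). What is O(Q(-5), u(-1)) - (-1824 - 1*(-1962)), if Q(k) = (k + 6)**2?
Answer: -138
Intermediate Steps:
u(H) = (1 + H)*(-3 + H)
Q(k) = (6 + k)**2
O(Q(-5), u(-1)) - (-1824 - 1*(-1962)) = (-3 + (-1)**2 - 2*(-1)) - (-1824 - 1*(-1962)) = (-3 + 1 + 2) - (-1824 + 1962) = 0 - 1*138 = 0 - 138 = -138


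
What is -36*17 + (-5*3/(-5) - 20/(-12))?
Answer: -1822/3 ≈ -607.33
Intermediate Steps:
-36*17 + (-5*3/(-5) - 20/(-12)) = -612 + (-15*(-1/5) - 20*(-1/12)) = -612 + (3 + 5/3) = -612 + 14/3 = -1822/3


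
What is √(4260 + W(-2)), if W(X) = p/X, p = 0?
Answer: 2*√1065 ≈ 65.269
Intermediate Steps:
W(X) = 0 (W(X) = 0/X = 0)
√(4260 + W(-2)) = √(4260 + 0) = √4260 = 2*√1065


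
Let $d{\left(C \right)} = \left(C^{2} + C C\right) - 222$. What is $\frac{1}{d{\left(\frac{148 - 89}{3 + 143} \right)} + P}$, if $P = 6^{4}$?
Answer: $\frac{10658}{11450173} \approx 0.00093082$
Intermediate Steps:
$P = 1296$
$d{\left(C \right)} = -222 + 2 C^{2}$ ($d{\left(C \right)} = \left(C^{2} + C^{2}\right) - 222 = 2 C^{2} - 222 = -222 + 2 C^{2}$)
$\frac{1}{d{\left(\frac{148 - 89}{3 + 143} \right)} + P} = \frac{1}{\left(-222 + 2 \left(\frac{148 - 89}{3 + 143}\right)^{2}\right) + 1296} = \frac{1}{\left(-222 + 2 \left(\frac{59}{146}\right)^{2}\right) + 1296} = \frac{1}{\left(-222 + 2 \cdot \frac{3481}{21316}\right) + 1296} = \frac{1}{\left(-222 + \frac{3481}{10658}\right) + 1296} = \frac{1}{- \frac{2362595}{10658} + 1296} = \frac{1}{\frac{11450173}{10658}} = \frac{10658}{11450173}$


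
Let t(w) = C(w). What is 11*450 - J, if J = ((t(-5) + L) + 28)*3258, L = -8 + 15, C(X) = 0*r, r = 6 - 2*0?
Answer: -109080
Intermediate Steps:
r = 6 (r = 6 + 0 = 6)
C(X) = 0 (C(X) = 0*6 = 0)
L = 7
t(w) = 0
J = 114030 (J = ((0 + 7) + 28)*3258 = (7 + 28)*3258 = 35*3258 = 114030)
11*450 - J = 11*450 - 1*114030 = 4950 - 114030 = -109080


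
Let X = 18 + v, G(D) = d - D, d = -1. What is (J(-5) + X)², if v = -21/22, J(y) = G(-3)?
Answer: 175561/484 ≈ 362.73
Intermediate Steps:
G(D) = -1 - D
J(y) = 2 (J(y) = -1 - 1*(-3) = -1 + 3 = 2)
v = -21/22 (v = -21*1/22 = -21/22 ≈ -0.95455)
X = 375/22 (X = 18 - 21/22 = 375/22 ≈ 17.045)
(J(-5) + X)² = (2 + 375/22)² = (419/22)² = 175561/484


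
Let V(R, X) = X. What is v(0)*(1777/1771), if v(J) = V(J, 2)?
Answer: 3554/1771 ≈ 2.0068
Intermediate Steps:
v(J) = 2
v(0)*(1777/1771) = 2*(1777/1771) = 3554/1771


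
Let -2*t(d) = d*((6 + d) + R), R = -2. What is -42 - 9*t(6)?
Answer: 228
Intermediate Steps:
t(d) = -d*(4 + d)/2 (t(d) = -d*((6 + d) - 2)/2 = -d*(4 + d)/2)
-42 - 9*t(6) = -42 - (-9)*6*(4 + 6)/2 = -42 - (-9)*6*10/2 = -42 - 9*(-30) = -42 + 270 = 228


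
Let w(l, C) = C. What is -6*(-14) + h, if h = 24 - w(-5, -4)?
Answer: 112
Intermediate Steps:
h = 28 (h = 24 - 1*(-4) = 24 + 4 = 28)
-6*(-14) + h = -6*(-14) + 28 = 84 + 28 = 112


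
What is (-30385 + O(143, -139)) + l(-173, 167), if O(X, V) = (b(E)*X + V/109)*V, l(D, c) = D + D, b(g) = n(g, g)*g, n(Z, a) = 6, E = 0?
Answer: -3330358/109 ≈ -30554.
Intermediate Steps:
b(g) = 6*g
l(D, c) = 2*D
O(X, V) = V²/109 (O(X, V) = ((6*0)*X + V/109)*V = (0*X + V/109)*V = (0 + V/109)*V = (V/109)*V = V²/109)
(-30385 + O(143, -139)) + l(-173, 167) = (-30385 + (1/109)*(-139)²) + 2*(-173) = (-30385 + (1/109)*19321) - 346 = (-30385 + 19321/109) - 346 = -3292644/109 - 346 = -3330358/109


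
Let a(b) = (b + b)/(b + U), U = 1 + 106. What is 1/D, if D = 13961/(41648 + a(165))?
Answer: 5664293/1898696 ≈ 2.9833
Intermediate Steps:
U = 107
a(b) = 2*b/(107 + b) (a(b) = (b + b)/(b + 107) = (2*b)/(107 + b) = 2*b/(107 + b))
D = 1898696/5664293 (D = 13961/(41648 + 2*165/(107 + 165)) = 13961/(41648 + 2*165/272) = 13961/(41648 + 2*165*(1/272)) = 13961/(41648 + 165/136) = 13961/(5664293/136) = 13961*(136/5664293) = 1898696/5664293 ≈ 0.33520)
1/D = 1/(1898696/5664293) = 5664293/1898696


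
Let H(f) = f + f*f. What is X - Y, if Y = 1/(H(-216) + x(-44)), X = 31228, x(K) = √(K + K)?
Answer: (-1450228319*I + 62456*√22)/(2*(√22 - 23220*I)) ≈ 31228.0 + 5.5879e-9*I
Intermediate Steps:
x(K) = √2*√K (x(K) = √(2*K) = √2*√K)
H(f) = f + f²
Y = 1/(46440 + 2*I*√22) (Y = 1/(-216*(1 - 216) + √2*√(-44)) = 1/(-216*(-215) + √2*(2*I*√11)) = 1/(46440 + 2*I*√22) ≈ 2.1533e-5 - 4.35e-9*I)
X - Y = 31228 - (-1)*I/(-46440*I + 2*√22) = 31228 + I/(-46440*I + 2*√22)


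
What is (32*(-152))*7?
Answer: -34048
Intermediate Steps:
(32*(-152))*7 = -4864*7 = -34048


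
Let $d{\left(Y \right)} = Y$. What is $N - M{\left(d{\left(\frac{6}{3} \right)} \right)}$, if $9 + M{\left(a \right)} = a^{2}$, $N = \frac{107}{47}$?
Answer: $\frac{342}{47} \approx 7.2766$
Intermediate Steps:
$N = \frac{107}{47}$ ($N = 107 \cdot \frac{1}{47} = \frac{107}{47} \approx 2.2766$)
$M{\left(a \right)} = -9 + a^{2}$
$N - M{\left(d{\left(\frac{6}{3} \right)} \right)} = \frac{107}{47} - \left(-9 + \left(\frac{6}{3}\right)^{2}\right) = \frac{107}{47} - \left(-9 + \left(6 \cdot \frac{1}{3}\right)^{2}\right) = \frac{107}{47} - \left(-9 + 2^{2}\right) = \frac{107}{47} - \left(-9 + 4\right) = \frac{107}{47} - -5 = \frac{107}{47} + 5 = \frac{342}{47}$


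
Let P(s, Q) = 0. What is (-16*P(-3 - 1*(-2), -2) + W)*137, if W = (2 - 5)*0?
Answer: 0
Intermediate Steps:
W = 0 (W = -3*0 = 0)
(-16*P(-3 - 1*(-2), -2) + W)*137 = (-16*0 + 0)*137 = (0 + 0)*137 = 0*137 = 0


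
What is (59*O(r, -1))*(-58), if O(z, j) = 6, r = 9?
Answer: -20532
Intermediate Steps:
(59*O(r, -1))*(-58) = (59*6)*(-58) = 354*(-58) = -20532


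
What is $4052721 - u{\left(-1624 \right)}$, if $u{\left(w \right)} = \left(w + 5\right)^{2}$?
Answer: $1431560$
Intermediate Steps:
$u{\left(w \right)} = \left(5 + w\right)^{2}$
$4052721 - u{\left(-1624 \right)} = 4052721 - \left(5 - 1624\right)^{2} = 4052721 - \left(-1619\right)^{2} = 4052721 - 2621161 = 1431560$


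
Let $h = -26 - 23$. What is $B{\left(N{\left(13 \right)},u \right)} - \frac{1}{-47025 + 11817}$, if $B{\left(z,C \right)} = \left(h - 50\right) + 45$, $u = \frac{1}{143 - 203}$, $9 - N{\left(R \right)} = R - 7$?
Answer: $- \frac{1901231}{35208} \approx -54.0$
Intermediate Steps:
$h = -49$ ($h = -26 - 23 = -49$)
$N{\left(R \right)} = 16 - R$ ($N{\left(R \right)} = 9 - \left(R - 7\right) = 9 - \left(-7 + R\right) = 16 - R$)
$u = - \frac{1}{60}$ ($u = \frac{1}{-60} = - \frac{1}{60} \approx -0.016667$)
$B{\left(z,C \right)} = -54$ ($B{\left(z,C \right)} = \left(-49 - 50\right) + 45 = -99 + 45 = -54$)
$B{\left(N{\left(13 \right)},u \right)} - \frac{1}{-47025 + 11817} = -54 - \frac{1}{-47025 + 11817} = -54 - \frac{1}{-35208} = -54 - - \frac{1}{35208} = -54 + \frac{1}{35208} = - \frac{1901231}{35208}$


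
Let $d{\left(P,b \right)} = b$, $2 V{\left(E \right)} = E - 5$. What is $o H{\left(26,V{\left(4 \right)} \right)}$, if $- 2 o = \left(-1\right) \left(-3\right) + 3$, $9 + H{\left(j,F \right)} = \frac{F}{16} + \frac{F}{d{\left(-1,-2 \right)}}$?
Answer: $\frac{843}{32} \approx 26.344$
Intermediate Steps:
$V{\left(E \right)} = - \frac{5}{2} + \frac{E}{2}$ ($V{\left(E \right)} = \frac{E - 5}{2} = \frac{-5 + E}{2} = - \frac{5}{2} + \frac{E}{2}$)
$H{\left(j,F \right)} = -9 - \frac{7 F}{16}$ ($H{\left(j,F \right)} = -9 + \left(\frac{F}{16} + \frac{F}{-2}\right) = -9 + \left(F \frac{1}{16} + F \left(- \frac{1}{2}\right)\right) = -9 + \left(\frac{F}{16} - \frac{F}{2}\right) = -9 - \frac{7 F}{16}$)
$o = -3$ ($o = - \frac{\left(-1\right) \left(-3\right) + 3}{2} = - \frac{3 + 3}{2} = \left(- \frac{1}{2}\right) 6 = -3$)
$o H{\left(26,V{\left(4 \right)} \right)} = - 3 \left(-9 - \frac{7 \left(- \frac{5}{2} + \frac{1}{2} \cdot 4\right)}{16}\right) = - 3 \left(-9 - \frac{7 \left(- \frac{5}{2} + 2\right)}{16}\right) = - 3 \left(-9 - - \frac{7}{32}\right) = - 3 \left(-9 + \frac{7}{32}\right) = \left(-3\right) \left(- \frac{281}{32}\right) = \frac{843}{32}$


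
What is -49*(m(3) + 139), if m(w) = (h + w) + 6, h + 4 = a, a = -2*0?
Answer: -7056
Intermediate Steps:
a = 0
h = -4 (h = -4 + 0 = -4)
m(w) = 2 + w (m(w) = (-4 + w) + 6 = 2 + w)
-49*(m(3) + 139) = -49*((2 + 3) + 139) = -49*(5 + 139) = -49*144 = -7056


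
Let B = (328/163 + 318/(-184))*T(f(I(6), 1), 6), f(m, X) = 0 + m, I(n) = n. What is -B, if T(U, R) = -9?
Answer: 38331/14996 ≈ 2.5561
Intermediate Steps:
f(m, X) = m
B = -38331/14996 (B = (328/163 + 318/(-184))*(-9) = (328*(1/163) + 318*(-1/184))*(-9) = (328/163 - 159/92)*(-9) = (4259/14996)*(-9) = -38331/14996 ≈ -2.5561)
-B = -1*(-38331/14996) = 38331/14996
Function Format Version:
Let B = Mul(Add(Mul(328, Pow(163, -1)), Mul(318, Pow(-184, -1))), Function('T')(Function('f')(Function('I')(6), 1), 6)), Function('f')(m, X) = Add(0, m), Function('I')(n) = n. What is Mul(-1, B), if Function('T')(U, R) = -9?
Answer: Rational(38331, 14996) ≈ 2.5561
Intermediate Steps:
Function('f')(m, X) = m
B = Rational(-38331, 14996) (B = Mul(Add(Mul(328, Pow(163, -1)), Mul(318, Pow(-184, -1))), -9) = Mul(Add(Mul(328, Rational(1, 163)), Mul(318, Rational(-1, 184))), -9) = Mul(Add(Rational(328, 163), Rational(-159, 92)), -9) = Mul(Rational(4259, 14996), -9) = Rational(-38331, 14996) ≈ -2.5561)
Mul(-1, B) = Mul(-1, Rational(-38331, 14996)) = Rational(38331, 14996)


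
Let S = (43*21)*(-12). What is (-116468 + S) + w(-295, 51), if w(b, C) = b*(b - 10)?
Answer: -37329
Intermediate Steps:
w(b, C) = b*(-10 + b)
S = -10836 (S = 903*(-12) = -10836)
(-116468 + S) + w(-295, 51) = (-116468 - 10836) - 295*(-10 - 295) = -127304 - 295*(-305) = -127304 + 89975 = -37329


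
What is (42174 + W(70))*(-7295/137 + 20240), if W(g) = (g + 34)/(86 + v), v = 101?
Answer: 21811178815570/25619 ≈ 8.5137e+8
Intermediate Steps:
W(g) = 2/11 + g/187 (W(g) = (g + 34)/(86 + 101) = (34 + g)/187 = (34 + g)*(1/187) = 2/11 + g/187)
(42174 + W(70))*(-7295/137 + 20240) = (42174 + (2/11 + (1/187)*70))*(-7295/137 + 20240) = (42174 + (2/11 + 70/187))*(-7295*1/137 + 20240) = (42174 + 104/187)*(-7295/137 + 20240) = (7886642/187)*(2765585/137) = 21811178815570/25619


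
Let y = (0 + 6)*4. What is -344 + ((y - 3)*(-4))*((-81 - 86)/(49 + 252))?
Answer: -12788/43 ≈ -297.40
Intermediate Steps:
y = 24 (y = 6*4 = 24)
-344 + ((y - 3)*(-4))*((-81 - 86)/(49 + 252)) = -344 + ((24 - 3)*(-4))*((-81 - 86)/(49 + 252)) = -344 + (21*(-4))*(-167/301) = -344 - (-14028)/301 = -344 - 84*(-167/301) = -344 + 2004/43 = -12788/43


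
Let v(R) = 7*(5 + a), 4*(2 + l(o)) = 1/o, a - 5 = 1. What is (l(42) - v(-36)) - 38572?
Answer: -6493367/168 ≈ -38651.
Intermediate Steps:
a = 6 (a = 5 + 1 = 6)
l(o) = -2 + 1/(4*o)
v(R) = 77 (v(R) = 7*(5 + 6) = 7*11 = 77)
(l(42) - v(-36)) - 38572 = ((-2 + (¼)/42) - 1*77) - 38572 = ((-2 + (¼)*(1/42)) - 77) - 38572 = ((-2 + 1/168) - 77) - 38572 = (-335/168 - 77) - 38572 = -13271/168 - 38572 = -6493367/168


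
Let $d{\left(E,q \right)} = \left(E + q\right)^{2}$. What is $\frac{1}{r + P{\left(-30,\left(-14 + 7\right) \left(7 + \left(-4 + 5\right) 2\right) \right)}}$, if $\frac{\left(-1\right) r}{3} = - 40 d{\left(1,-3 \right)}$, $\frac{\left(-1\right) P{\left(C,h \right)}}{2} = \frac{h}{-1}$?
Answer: $\frac{1}{354} \approx 0.0028249$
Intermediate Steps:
$P{\left(C,h \right)} = 2 h$ ($P{\left(C,h \right)} = - 2 \frac{h}{-1} = - 2 h \left(-1\right) = - 2 \left(- h\right) = 2 h$)
$r = 480$ ($r = - 3 \left(- 40 \left(1 - 3\right)^{2}\right) = - 3 \left(- 40 \left(-2\right)^{2}\right) = - 3 \left(\left(-40\right) 4\right) = \left(-3\right) \left(-160\right) = 480$)
$\frac{1}{r + P{\left(-30,\left(-14 + 7\right) \left(7 + \left(-4 + 5\right) 2\right) \right)}} = \frac{1}{480 + 2 \left(-14 + 7\right) \left(7 + \left(-4 + 5\right) 2\right)} = \frac{1}{480 + 2 \left(- 7 \left(7 + 1 \cdot 2\right)\right)} = \frac{1}{480 + 2 \left(- 7 \left(7 + 2\right)\right)} = \frac{1}{480 + 2 \left(\left(-7\right) 9\right)} = \frac{1}{480 + 2 \left(-63\right)} = \frac{1}{480 - 126} = \frac{1}{354}$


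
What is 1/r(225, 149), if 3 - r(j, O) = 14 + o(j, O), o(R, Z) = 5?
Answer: -1/16 ≈ -0.062500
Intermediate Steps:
r(j, O) = -16 (r(j, O) = 3 - (14 + 5) = 3 - 1*19 = 3 - 19 = -16)
1/r(225, 149) = 1/(-16) = -1/16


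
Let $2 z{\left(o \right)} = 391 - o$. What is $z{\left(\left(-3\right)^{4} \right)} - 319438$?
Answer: $-319283$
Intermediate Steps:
$z{\left(o \right)} = \frac{391}{2} - \frac{o}{2}$ ($z{\left(o \right)} = \frac{391 - o}{2} = \frac{391}{2} - \frac{o}{2}$)
$z{\left(\left(-3\right)^{4} \right)} - 319438 = \left(\frac{391}{2} - \frac{\left(-3\right)^{4}}{2}\right) - 319438 = \left(\frac{391}{2} - \frac{81}{2}\right) - 319438 = 155 - 319438 = -319283$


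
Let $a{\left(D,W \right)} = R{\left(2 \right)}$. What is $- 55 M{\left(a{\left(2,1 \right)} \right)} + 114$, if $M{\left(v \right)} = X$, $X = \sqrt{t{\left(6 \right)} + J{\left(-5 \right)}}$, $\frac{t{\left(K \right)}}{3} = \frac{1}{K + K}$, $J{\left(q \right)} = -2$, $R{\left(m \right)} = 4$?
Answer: $114 - \frac{55 i \sqrt{7}}{2} \approx 114.0 - 72.758 i$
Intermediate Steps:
$t{\left(K \right)} = \frac{3}{2 K}$ ($t{\left(K \right)} = \frac{3}{K + K} = \frac{3}{2 K}$)
$X = \frac{i \sqrt{7}}{2}$ ($X = \sqrt{\frac{3}{2 \cdot 6} - 2} = \sqrt{\frac{3}{2} \cdot \frac{1}{6} - 2} = \sqrt{\frac{1}{4} - 2} = \sqrt{- \frac{7}{4}} = \frac{i \sqrt{7}}{2} \approx 1.3229 i$)
$a{\left(D,W \right)} = 4$
$M{\left(v \right)} = \frac{i \sqrt{7}}{2}$
$- 55 M{\left(a{\left(2,1 \right)} \right)} + 114 = - 55 \frac{i \sqrt{7}}{2} + 114 = - \frac{55 i \sqrt{7}}{2} + 114 = 114 - \frac{55 i \sqrt{7}}{2}$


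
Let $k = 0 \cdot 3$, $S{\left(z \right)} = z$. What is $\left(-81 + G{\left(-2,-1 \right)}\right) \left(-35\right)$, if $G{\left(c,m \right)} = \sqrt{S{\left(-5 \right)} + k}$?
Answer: $2835 - 35 i \sqrt{5} \approx 2835.0 - 78.262 i$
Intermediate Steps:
$k = 0$
$G{\left(c,m \right)} = i \sqrt{5}$ ($G{\left(c,m \right)} = \sqrt{-5 + 0} = \sqrt{-5} = i \sqrt{5}$)
$\left(-81 + G{\left(-2,-1 \right)}\right) \left(-35\right) = \left(-81 + i \sqrt{5}\right) \left(-35\right) = 2835 - 35 i \sqrt{5}$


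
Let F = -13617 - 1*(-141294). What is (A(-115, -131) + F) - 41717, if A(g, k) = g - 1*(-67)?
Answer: 85912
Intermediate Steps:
A(g, k) = 67 + g (A(g, k) = g + 67 = 67 + g)
F = 127677 (F = -13617 + 141294 = 127677)
(A(-115, -131) + F) - 41717 = ((67 - 115) + 127677) - 41717 = (-48 + 127677) - 41717 = 127629 - 41717 = 85912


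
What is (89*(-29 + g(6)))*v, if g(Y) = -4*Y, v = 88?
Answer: -415096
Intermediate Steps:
(89*(-29 + g(6)))*v = (89*(-29 - 4*6))*88 = (89*(-29 - 24))*88 = (89*(-53))*88 = -4717*88 = -415096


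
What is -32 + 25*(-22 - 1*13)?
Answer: -907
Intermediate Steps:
-32 + 25*(-22 - 1*13) = -32 + 25*(-22 - 13) = -32 + 25*(-35) = -32 - 875 = -907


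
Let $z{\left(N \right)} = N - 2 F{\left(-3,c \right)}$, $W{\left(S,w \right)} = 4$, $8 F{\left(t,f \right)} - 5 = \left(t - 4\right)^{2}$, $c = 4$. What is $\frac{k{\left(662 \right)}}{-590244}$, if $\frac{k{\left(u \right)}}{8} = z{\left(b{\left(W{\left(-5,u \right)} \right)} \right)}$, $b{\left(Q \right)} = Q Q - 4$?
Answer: $\frac{1}{49187} \approx 2.0331 \cdot 10^{-5}$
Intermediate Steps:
$F{\left(t,f \right)} = \frac{5}{8} + \frac{\left(-4 + t\right)^{2}}{8}$ ($F{\left(t,f \right)} = \frac{5}{8} + \frac{\left(t - 4\right)^{2}}{8} = \frac{5}{8} + \frac{\left(-4 + t\right)^{2}}{8}$)
$b{\left(Q \right)} = -4 + Q^{2}$ ($b{\left(Q \right)} = Q^{2} - 4 = -4 + Q^{2}$)
$z{\left(N \right)} = - \frac{27}{2} + N$ ($z{\left(N \right)} = N - 2 \left(\frac{5}{8} + \frac{\left(-4 - 3\right)^{2}}{8}\right) = N - 2 \left(\frac{5}{8} + \frac{\left(-7\right)^{2}}{8}\right) = N - 2 \left(\frac{5}{8} + \frac{1}{8} \cdot 49\right) = N - 2 \left(\frac{5}{8} + \frac{49}{8}\right) = N - \frac{27}{2} = - \frac{27}{2} + N$)
$k{\left(u \right)} = -12$ ($k{\left(u \right)} = 8 \left(- \frac{27}{2} - \left(4 - 4^{2}\right)\right) = 8 \left(- \frac{27}{2} + \left(-4 + 16\right)\right) = 8 \left(- \frac{27}{2} + 12\right) = 8 \left(- \frac{3}{2}\right) = -12$)
$\frac{k{\left(662 \right)}}{-590244} = - \frac{12}{-590244} = \left(-12\right) \left(- \frac{1}{590244}\right) = \frac{1}{49187}$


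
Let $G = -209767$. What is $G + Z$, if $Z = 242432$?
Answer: $32665$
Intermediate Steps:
$G + Z = -209767 + 242432 = 32665$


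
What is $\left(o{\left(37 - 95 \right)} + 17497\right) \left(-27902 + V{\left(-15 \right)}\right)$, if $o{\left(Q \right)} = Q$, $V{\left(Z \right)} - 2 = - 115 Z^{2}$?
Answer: $-937782225$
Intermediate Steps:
$V{\left(Z \right)} = 2 - 115 Z^{2}$
$\left(o{\left(37 - 95 \right)} + 17497\right) \left(-27902 + V{\left(-15 \right)}\right) = \left(\left(37 - 95\right) + 17497\right) \left(-27902 + \left(2 - 115 \left(-15\right)^{2}\right)\right) = \left(-58 + 17497\right) \left(-27902 + \left(2 - 25875\right)\right) = 17439 \left(-27902 + \left(2 - 25875\right)\right) = 17439 \left(-27902 - 25873\right) = 17439 \left(-53775\right) = -937782225$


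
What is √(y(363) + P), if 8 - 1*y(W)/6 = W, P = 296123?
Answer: √293993 ≈ 542.21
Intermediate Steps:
y(W) = 48 - 6*W
√(y(363) + P) = √((48 - 6*363) + 296123) = √((48 - 2178) + 296123) = √(-2130 + 296123) = √293993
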